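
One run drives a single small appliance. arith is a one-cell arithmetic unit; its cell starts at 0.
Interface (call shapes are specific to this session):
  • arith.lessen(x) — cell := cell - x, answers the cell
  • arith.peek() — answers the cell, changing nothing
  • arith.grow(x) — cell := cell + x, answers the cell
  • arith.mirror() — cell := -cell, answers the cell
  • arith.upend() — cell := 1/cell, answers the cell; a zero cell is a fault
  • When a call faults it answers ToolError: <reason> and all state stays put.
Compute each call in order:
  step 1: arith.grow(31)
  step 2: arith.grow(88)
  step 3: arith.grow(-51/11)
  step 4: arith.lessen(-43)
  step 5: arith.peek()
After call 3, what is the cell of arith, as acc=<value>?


Step: arith.grow[x=31]
Result: 31
Step: arith.grow[x=88]
Result: 119
Step: arith.grow[x=-51/11]
Result: 1258/11
Step: arith.lessen[x=-43]
Result: 1731/11
Step: arith.peek[]
Result: 1731/11

Answer: acc=1258/11


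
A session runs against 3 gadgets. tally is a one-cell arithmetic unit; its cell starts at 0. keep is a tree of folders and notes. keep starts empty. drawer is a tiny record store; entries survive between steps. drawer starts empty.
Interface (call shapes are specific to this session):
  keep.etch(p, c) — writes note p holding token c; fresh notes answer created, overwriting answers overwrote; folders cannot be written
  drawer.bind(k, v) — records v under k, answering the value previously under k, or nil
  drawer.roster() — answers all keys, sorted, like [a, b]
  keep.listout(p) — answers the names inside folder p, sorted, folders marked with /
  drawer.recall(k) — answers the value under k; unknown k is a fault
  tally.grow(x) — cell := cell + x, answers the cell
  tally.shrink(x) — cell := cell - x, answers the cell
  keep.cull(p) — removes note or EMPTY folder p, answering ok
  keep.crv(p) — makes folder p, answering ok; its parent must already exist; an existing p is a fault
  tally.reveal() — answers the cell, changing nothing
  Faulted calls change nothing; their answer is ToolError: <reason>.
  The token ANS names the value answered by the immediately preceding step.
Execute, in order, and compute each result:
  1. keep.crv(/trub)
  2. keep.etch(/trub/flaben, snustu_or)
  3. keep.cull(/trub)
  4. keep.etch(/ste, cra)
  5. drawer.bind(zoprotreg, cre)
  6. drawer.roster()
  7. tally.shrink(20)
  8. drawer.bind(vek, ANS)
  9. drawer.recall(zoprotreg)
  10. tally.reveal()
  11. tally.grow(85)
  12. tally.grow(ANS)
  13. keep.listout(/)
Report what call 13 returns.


I invoke keep.crv with p→/trub, giving ok.
Calling keep.etch with p→/trub/flaben, c→snustu_or, and see created.
I invoke keep.cull with p→/trub, → ToolError: not empty.
I run keep.etch with p→/ste, c→cra, and observe created.
I run drawer.bind with k→zoprotreg, v→cre, and see nil.
I invoke drawer.roster, which returns [zoprotreg].
I try tally.shrink with x→20: -20.
Now I run drawer.bind with k→vek, v→ANS, giving nil.
I use drawer.recall with k→zoprotreg, → cre.
I use tally.reveal(), yielding -20.
Now I run tally.grow with x→85, and get 65.
I call tally.grow with x→ANS, yielding 130.
Next I call keep.listout with p→/, and get [ste, trub/].

Answer: [ste, trub/]


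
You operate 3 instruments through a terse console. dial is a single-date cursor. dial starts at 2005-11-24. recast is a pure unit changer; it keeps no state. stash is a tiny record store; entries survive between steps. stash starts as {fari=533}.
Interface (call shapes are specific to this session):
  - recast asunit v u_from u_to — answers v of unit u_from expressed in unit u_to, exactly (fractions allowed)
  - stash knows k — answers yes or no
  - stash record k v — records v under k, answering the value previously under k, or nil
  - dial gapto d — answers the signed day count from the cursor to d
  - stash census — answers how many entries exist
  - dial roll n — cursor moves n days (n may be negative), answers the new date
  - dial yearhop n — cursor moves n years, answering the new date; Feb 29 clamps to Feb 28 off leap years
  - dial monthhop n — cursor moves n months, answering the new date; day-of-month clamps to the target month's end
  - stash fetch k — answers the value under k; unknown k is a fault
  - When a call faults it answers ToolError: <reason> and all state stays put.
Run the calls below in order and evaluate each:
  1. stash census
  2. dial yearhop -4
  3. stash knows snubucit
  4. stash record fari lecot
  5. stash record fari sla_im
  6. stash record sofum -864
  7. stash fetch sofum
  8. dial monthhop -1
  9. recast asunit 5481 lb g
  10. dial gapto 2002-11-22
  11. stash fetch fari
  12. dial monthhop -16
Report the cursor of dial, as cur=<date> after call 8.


Answer: cur=2001-10-24

Derivation:
Act: stash census[]
Obs: 1
Act: dial yearhop[-4]
Obs: 2001-11-24
Act: stash knows[snubucit]
Obs: no
Act: stash record[fari; lecot]
Obs: 533
Act: stash record[fari; sla_im]
Obs: lecot
Act: stash record[sofum; -864]
Obs: nil
Act: stash fetch[sofum]
Obs: -864
Act: dial monthhop[-1]
Obs: 2001-10-24
Act: recast asunit[5481; lb; g]
Obs: 248613977997/100000
Act: dial gapto[2002-11-22]
Obs: 394
Act: stash fetch[fari]
Obs: sla_im
Act: dial monthhop[-16]
Obs: 2000-06-24


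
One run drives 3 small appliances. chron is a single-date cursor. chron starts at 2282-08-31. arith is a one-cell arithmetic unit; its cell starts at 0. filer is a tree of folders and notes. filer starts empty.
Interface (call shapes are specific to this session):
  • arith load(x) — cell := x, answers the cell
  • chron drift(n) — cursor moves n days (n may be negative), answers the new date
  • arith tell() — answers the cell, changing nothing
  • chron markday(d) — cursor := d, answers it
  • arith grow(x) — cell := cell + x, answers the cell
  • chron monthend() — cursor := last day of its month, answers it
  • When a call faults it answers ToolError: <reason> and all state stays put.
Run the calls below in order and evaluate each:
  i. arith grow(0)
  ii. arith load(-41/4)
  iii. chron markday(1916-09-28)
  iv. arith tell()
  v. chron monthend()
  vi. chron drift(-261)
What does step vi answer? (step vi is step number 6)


Answer: 1916-01-13

Derivation:
$ arith grow 0
[out] 0
$ arith load -41/4
[out] -41/4
$ chron markday 1916-09-28
[out] 1916-09-28
$ arith tell
[out] -41/4
$ chron monthend
[out] 1916-09-30
$ chron drift -261
[out] 1916-01-13


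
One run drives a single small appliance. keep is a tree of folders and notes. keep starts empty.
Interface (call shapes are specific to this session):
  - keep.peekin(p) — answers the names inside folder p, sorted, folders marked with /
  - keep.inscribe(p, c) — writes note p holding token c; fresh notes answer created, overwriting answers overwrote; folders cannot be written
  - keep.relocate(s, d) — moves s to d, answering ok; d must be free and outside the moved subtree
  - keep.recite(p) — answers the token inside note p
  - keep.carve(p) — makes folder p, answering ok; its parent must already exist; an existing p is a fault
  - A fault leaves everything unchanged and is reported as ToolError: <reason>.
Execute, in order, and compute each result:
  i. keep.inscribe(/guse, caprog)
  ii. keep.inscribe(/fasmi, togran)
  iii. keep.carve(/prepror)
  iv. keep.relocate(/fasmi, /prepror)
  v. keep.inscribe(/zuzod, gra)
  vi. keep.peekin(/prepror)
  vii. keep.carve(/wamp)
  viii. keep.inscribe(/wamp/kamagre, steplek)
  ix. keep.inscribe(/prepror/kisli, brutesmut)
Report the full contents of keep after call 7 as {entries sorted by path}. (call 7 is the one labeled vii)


// 1. inscribe(p: /guse, c: caprog) ~> created
// 2. inscribe(p: /fasmi, c: togran) ~> created
// 3. carve(p: /prepror) ~> ok
// 4. relocate(s: /fasmi, d: /prepror) ~> ToolError: exists
// 5. inscribe(p: /zuzod, c: gra) ~> created
// 6. peekin(p: /prepror) ~> []
// 7. carve(p: /wamp) ~> ok
// 8. inscribe(p: /wamp/kamagre, c: steplek) ~> created
// 9. inscribe(p: /prepror/kisli, c: brutesmut) ~> created

Answer: {fasmi=togran, guse=caprog, prepror/, wamp/, zuzod=gra}


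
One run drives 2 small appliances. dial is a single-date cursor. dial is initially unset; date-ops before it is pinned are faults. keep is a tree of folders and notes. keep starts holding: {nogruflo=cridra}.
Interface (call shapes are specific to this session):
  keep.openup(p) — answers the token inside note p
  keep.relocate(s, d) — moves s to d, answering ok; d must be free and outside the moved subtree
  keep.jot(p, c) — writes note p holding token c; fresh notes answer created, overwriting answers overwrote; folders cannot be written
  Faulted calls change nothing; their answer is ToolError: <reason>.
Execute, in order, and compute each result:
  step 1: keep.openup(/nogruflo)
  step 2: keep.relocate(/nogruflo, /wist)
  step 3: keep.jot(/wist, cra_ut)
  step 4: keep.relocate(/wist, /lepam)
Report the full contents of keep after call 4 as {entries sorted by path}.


CALL keep.openup[/nogruflo]
RET  cridra
CALL keep.relocate[/nogruflo; /wist]
RET  ok
CALL keep.jot[/wist; cra_ut]
RET  overwrote
CALL keep.relocate[/wist; /lepam]
RET  ok

Answer: {lepam=cra_ut}


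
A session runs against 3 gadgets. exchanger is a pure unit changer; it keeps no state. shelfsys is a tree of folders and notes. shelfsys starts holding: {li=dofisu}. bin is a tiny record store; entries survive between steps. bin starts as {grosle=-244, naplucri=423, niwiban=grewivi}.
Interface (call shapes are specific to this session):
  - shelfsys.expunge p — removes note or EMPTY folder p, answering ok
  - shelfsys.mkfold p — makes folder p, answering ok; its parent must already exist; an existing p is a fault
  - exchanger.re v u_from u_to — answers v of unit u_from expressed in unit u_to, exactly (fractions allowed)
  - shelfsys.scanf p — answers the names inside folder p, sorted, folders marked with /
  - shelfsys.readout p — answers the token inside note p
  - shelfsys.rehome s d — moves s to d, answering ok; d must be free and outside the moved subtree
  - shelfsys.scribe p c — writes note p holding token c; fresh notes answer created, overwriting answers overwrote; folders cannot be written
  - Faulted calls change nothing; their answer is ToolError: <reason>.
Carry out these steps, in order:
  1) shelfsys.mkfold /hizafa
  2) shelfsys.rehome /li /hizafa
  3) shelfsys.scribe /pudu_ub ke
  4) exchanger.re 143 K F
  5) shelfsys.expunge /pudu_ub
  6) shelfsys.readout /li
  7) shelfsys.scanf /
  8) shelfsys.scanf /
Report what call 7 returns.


Answer: [hizafa/, li]

Derivation:
Do: shelfsys.mkfold[p: /hizafa]
See: ok
Do: shelfsys.rehome[s: /li; d: /hizafa]
See: ToolError: exists
Do: shelfsys.scribe[p: /pudu_ub; c: ke]
See: created
Do: exchanger.re[v: 143; u_from: K; u_to: F]
See: -20227/100
Do: shelfsys.expunge[p: /pudu_ub]
See: ok
Do: shelfsys.readout[p: /li]
See: dofisu
Do: shelfsys.scanf[p: /]
See: [hizafa/, li]
Do: shelfsys.scanf[p: /]
See: [hizafa/, li]


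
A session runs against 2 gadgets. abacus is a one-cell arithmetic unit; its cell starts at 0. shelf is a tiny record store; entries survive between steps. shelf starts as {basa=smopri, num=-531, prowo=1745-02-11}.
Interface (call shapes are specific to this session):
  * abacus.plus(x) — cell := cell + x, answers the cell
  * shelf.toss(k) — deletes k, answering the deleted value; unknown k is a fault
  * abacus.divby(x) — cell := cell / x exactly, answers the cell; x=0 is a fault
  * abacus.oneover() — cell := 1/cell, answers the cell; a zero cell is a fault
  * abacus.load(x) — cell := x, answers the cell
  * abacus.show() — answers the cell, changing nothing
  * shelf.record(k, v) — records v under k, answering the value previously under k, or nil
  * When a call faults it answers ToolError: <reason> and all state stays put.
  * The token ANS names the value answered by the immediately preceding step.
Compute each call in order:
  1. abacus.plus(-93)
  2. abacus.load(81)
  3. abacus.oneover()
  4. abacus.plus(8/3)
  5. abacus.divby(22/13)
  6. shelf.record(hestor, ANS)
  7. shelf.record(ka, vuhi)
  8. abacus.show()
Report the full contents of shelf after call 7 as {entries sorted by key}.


Answer: {basa=smopri, hestor=2821/1782, ka=vuhi, num=-531, prowo=1745-02-11}

Derivation:
Invoking abacus.plus on x: -93, → -93.
Then abacus.load on x: 81, and see 81.
I use abacus.oneover, — result: 1/81.
I call abacus.plus on x: 8/3, and get 217/81.
Then abacus.divby on x: 22/13, giving 2821/1782.
I invoke shelf.record on k: hestor, v: ANS, — result: nil.
Calling shelf.record on k: ka, v: vuhi, and see nil.
I run abacus.show(), — result: 2821/1782.


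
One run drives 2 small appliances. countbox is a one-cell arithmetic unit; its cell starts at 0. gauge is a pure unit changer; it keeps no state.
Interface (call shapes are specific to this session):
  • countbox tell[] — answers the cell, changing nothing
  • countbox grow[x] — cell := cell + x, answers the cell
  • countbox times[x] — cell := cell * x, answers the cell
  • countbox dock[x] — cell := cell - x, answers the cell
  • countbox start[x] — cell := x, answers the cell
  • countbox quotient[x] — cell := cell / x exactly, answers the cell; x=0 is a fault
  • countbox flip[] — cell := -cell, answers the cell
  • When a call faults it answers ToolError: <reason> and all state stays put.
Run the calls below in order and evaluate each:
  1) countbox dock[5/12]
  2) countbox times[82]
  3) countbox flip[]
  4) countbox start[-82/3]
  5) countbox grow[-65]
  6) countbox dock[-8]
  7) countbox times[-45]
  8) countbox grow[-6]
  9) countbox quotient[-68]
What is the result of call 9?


Answer: -3789/68

Derivation:
-> countbox dock(x→5/12)
<- -5/12
-> countbox times(x→82)
<- -205/6
-> countbox flip()
<- 205/6
-> countbox start(x→-82/3)
<- -82/3
-> countbox grow(x→-65)
<- -277/3
-> countbox dock(x→-8)
<- -253/3
-> countbox times(x→-45)
<- 3795
-> countbox grow(x→-6)
<- 3789
-> countbox quotient(x→-68)
<- -3789/68


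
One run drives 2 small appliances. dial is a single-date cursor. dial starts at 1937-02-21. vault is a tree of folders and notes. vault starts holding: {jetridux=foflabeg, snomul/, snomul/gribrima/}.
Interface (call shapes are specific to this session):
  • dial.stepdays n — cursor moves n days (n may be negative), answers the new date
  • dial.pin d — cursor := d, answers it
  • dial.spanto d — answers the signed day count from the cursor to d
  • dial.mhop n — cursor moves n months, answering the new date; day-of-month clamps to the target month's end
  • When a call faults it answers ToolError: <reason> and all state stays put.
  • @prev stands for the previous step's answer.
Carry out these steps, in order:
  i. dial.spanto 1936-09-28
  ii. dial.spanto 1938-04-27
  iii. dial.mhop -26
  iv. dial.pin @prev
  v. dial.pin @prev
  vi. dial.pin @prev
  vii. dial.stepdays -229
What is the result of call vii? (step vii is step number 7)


Answer: 1934-05-06

Derivation:
>> dial.spanto(d: 1936-09-28)
<< -146
>> dial.spanto(d: 1938-04-27)
<< 430
>> dial.mhop(n: -26)
<< 1934-12-21
>> dial.pin(d: @prev)
<< 1934-12-21
>> dial.pin(d: @prev)
<< 1934-12-21
>> dial.pin(d: @prev)
<< 1934-12-21
>> dial.stepdays(n: -229)
<< 1934-05-06


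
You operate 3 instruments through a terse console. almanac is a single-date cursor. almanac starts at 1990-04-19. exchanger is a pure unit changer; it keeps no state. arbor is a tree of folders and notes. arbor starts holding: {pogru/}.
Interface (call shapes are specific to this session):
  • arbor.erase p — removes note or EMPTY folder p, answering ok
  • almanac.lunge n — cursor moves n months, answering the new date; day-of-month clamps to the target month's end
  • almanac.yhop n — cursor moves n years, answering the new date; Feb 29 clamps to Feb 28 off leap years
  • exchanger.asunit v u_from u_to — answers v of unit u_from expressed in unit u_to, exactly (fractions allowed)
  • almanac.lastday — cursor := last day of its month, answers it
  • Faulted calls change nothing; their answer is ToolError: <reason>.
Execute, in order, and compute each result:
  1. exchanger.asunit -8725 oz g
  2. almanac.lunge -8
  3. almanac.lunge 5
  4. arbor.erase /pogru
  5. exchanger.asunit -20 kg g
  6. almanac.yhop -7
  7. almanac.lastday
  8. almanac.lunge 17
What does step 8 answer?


Answer: 1984-06-30

Derivation:
-> exchanger.asunit(v=-8725, u_from=oz, u_to=g)
<- -15830373713/64000
-> almanac.lunge(n=-8)
<- 1989-08-19
-> almanac.lunge(n=5)
<- 1990-01-19
-> arbor.erase(p=/pogru)
<- ok
-> exchanger.asunit(v=-20, u_from=kg, u_to=g)
<- -20000
-> almanac.yhop(n=-7)
<- 1983-01-19
-> almanac.lastday()
<- 1983-01-31
-> almanac.lunge(n=17)
<- 1984-06-30


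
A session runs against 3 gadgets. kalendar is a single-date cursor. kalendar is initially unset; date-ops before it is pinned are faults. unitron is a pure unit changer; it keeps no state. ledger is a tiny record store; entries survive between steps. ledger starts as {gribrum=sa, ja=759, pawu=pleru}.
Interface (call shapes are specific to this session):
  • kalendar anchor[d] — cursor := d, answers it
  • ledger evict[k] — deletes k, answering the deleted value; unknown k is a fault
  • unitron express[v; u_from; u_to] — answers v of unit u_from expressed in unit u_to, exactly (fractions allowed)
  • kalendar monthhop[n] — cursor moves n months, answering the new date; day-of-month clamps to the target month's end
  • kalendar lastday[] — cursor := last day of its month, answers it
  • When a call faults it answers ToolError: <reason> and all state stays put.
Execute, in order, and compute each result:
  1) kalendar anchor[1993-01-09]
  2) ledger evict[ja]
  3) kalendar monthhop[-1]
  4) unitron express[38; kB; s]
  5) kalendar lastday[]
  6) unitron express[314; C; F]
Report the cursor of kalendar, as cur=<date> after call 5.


Act: kalendar anchor[d=1993-01-09]
Obs: 1993-01-09
Act: ledger evict[k=ja]
Obs: 759
Act: kalendar monthhop[n=-1]
Obs: 1992-12-09
Act: unitron express[v=38; u_from=kB; u_to=s]
Obs: ToolError: incompatible units
Act: kalendar lastday[]
Obs: 1992-12-31
Act: unitron express[v=314; u_from=C; u_to=F]
Obs: 2986/5

Answer: cur=1992-12-31


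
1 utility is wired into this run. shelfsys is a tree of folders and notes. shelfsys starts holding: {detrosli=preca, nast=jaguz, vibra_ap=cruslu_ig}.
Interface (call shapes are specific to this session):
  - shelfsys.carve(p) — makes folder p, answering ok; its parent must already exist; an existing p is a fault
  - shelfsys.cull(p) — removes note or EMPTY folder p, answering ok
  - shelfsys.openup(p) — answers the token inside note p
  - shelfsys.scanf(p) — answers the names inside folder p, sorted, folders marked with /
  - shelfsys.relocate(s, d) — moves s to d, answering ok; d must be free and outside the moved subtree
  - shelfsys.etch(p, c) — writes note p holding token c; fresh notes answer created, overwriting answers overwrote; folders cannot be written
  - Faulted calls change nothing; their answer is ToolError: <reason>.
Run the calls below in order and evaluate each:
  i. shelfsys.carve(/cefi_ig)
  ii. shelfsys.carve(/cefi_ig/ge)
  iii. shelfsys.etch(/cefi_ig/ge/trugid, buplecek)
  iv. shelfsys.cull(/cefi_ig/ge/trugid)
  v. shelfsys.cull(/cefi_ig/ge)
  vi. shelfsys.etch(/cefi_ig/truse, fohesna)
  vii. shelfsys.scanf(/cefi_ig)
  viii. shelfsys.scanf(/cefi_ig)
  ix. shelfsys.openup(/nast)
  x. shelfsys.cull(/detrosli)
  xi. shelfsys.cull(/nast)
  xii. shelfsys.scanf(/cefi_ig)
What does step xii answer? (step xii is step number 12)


I run shelfsys.carve on p: /cefi_ig, giving ok.
Then shelfsys.carve on p: /cefi_ig/ge, — result: ok.
Using shelfsys.etch on p: /cefi_ig/ge/trugid, c: buplecek, → created.
Invoking shelfsys.cull on p: /cefi_ig/ge/trugid, giving ok.
I run shelfsys.cull on p: /cefi_ig/ge, and see ok.
I try shelfsys.etch on p: /cefi_ig/truse, c: fohesna, and observe created.
I use shelfsys.scanf on p: /cefi_ig, → [truse].
I use shelfsys.scanf on p: /cefi_ig, and observe [truse].
Next I call shelfsys.openup on p: /nast, giving jaguz.
Invoking shelfsys.cull on p: /detrosli, and see ok.
I invoke shelfsys.cull on p: /nast, → ok.
I run shelfsys.scanf on p: /cefi_ig, yielding [truse].

Answer: [truse]


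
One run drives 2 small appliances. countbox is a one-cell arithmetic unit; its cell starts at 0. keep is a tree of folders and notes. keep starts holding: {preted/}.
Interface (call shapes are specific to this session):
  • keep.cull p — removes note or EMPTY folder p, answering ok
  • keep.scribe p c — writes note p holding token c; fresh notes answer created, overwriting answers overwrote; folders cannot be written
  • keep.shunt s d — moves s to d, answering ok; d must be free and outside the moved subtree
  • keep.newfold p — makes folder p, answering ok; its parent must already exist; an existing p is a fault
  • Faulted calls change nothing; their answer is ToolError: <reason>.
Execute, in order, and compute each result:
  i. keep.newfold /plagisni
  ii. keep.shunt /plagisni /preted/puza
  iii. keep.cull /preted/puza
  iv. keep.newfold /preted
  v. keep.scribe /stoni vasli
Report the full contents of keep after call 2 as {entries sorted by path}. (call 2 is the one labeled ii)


Answer: {preted/, preted/puza/}

Derivation:
Calling keep.newfold with /plagisni, which returns ok.
Now I run keep.shunt with /plagisni, /preted/puza, and observe ok.
Now I run keep.cull with /preted/puza, giving ok.
Using keep.newfold with /preted, — result: ToolError: exists.
I run keep.scribe with /stoni, vasli, giving created.


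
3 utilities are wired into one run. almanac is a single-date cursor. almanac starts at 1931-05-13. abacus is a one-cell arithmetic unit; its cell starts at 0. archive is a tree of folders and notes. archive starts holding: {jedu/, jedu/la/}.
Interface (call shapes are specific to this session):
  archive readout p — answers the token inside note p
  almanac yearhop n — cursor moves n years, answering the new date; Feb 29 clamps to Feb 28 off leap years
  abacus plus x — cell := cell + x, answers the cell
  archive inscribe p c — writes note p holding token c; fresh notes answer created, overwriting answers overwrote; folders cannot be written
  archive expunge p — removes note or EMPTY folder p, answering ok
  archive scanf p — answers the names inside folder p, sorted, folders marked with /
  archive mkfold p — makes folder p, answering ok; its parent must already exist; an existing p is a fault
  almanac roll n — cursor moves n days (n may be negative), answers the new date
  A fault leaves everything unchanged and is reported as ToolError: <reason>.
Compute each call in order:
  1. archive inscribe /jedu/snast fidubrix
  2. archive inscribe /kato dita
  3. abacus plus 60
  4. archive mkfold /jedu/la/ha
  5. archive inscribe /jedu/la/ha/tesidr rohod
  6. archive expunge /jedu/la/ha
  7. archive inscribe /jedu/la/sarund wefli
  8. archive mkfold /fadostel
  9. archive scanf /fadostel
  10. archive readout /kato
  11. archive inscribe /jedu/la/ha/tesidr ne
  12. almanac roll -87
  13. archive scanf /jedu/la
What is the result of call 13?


Answer: [ha/, sarund]

Derivation:
==> archive inscribe(p: /jedu/snast, c: fidubrix)
<== created
==> archive inscribe(p: /kato, c: dita)
<== created
==> abacus plus(x: 60)
<== 60
==> archive mkfold(p: /jedu/la/ha)
<== ok
==> archive inscribe(p: /jedu/la/ha/tesidr, c: rohod)
<== created
==> archive expunge(p: /jedu/la/ha)
<== ToolError: not empty
==> archive inscribe(p: /jedu/la/sarund, c: wefli)
<== created
==> archive mkfold(p: /fadostel)
<== ok
==> archive scanf(p: /fadostel)
<== []
==> archive readout(p: /kato)
<== dita
==> archive inscribe(p: /jedu/la/ha/tesidr, c: ne)
<== overwrote
==> almanac roll(n: -87)
<== 1931-02-15
==> archive scanf(p: /jedu/la)
<== [ha/, sarund]


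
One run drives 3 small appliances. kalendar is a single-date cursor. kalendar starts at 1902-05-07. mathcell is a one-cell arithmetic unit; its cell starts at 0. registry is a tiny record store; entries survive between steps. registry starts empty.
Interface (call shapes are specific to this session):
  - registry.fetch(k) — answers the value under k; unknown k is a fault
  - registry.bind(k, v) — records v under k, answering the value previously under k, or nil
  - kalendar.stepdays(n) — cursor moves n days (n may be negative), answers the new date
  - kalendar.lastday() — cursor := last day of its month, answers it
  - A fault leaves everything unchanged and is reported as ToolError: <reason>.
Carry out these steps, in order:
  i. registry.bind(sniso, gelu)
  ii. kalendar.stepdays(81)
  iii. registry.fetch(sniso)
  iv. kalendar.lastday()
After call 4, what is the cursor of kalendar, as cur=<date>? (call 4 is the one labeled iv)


Answer: cur=1902-07-31

Derivation:
;; registry.bind(k='sniso', v='gelu') ~> nil
;; kalendar.stepdays(n='81') ~> 1902-07-27
;; registry.fetch(k='sniso') ~> gelu
;; kalendar.lastday() ~> 1902-07-31


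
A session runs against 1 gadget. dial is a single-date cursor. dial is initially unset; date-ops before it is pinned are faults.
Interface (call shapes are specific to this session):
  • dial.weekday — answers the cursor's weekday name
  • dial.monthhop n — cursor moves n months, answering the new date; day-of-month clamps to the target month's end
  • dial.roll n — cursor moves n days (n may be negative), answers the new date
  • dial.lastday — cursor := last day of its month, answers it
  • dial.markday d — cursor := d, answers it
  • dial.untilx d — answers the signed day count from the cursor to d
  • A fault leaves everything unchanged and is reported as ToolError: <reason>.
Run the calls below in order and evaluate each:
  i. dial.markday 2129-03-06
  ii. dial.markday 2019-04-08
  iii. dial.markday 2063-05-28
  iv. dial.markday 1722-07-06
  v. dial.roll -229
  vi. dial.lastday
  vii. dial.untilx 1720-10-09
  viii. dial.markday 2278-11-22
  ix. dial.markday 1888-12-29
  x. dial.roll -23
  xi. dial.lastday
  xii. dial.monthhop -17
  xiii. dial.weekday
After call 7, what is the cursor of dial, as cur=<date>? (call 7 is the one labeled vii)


-> markday(2129-03-06)
<- 2129-03-06
-> markday(2019-04-08)
<- 2019-04-08
-> markday(2063-05-28)
<- 2063-05-28
-> markday(1722-07-06)
<- 1722-07-06
-> roll(-229)
<- 1721-11-19
-> lastday()
<- 1721-11-30
-> untilx(1720-10-09)
<- -417
-> markday(2278-11-22)
<- 2278-11-22
-> markday(1888-12-29)
<- 1888-12-29
-> roll(-23)
<- 1888-12-06
-> lastday()
<- 1888-12-31
-> monthhop(-17)
<- 1887-07-31
-> weekday()
<- Sunday

Answer: cur=1721-11-30


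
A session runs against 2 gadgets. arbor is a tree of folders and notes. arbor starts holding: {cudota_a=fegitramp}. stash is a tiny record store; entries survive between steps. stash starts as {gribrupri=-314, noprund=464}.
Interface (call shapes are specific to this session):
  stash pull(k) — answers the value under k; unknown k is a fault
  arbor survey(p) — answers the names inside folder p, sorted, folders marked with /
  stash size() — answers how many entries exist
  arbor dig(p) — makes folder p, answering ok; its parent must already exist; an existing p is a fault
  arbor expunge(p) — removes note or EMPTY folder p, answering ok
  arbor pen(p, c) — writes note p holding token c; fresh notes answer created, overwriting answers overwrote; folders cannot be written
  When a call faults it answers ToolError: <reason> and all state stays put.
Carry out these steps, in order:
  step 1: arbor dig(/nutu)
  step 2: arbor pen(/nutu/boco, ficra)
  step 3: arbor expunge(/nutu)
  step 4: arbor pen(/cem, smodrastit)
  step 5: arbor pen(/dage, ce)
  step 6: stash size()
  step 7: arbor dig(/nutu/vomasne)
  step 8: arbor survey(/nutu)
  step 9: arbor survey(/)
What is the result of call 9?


I try arbor dig on p=/nutu, and observe ok.
I invoke arbor pen on p=/nutu/boco, c=ficra: created.
I run arbor expunge on p=/nutu, and observe ToolError: not empty.
I try arbor pen on p=/cem, c=smodrastit, giving created.
Next I call arbor pen on p=/dage, c=ce, which returns created.
Calling stash size, which returns 2.
Calling arbor dig on p=/nutu/vomasne, and see ok.
Invoking arbor survey on p=/nutu: [boco, vomasne/].
Next I call arbor survey on p=/, — result: [cem, cudota_a, dage, nutu/].

Answer: [cem, cudota_a, dage, nutu/]


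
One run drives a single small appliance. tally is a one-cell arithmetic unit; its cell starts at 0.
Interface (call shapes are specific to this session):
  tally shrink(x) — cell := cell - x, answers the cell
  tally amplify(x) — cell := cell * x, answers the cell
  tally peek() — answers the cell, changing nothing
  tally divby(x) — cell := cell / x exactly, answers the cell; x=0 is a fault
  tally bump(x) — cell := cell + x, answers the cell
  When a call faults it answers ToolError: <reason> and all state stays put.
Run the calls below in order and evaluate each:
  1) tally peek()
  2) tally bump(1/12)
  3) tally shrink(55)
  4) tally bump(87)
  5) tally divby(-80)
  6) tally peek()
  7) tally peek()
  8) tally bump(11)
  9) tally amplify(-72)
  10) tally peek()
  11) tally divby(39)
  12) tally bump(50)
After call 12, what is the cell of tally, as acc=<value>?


Then tally peek, — result: 0.
Now I run tally bump(1/12), → 1/12.
Now I run tally shrink(55), which returns -659/12.
I use tally bump(87), yielding 385/12.
Next I call tally divby(-80), and see -77/192.
Then tally peek(), yielding -77/192.
Using tally peek(), and see -77/192.
Invoking tally bump(11), giving 2035/192.
Invoking tally amplify(-72), giving -6105/8.
Now I run tally peek(), — result: -6105/8.
I call tally divby(39), — result: -2035/104.
Then tally bump(50), giving 3165/104.

Answer: acc=3165/104


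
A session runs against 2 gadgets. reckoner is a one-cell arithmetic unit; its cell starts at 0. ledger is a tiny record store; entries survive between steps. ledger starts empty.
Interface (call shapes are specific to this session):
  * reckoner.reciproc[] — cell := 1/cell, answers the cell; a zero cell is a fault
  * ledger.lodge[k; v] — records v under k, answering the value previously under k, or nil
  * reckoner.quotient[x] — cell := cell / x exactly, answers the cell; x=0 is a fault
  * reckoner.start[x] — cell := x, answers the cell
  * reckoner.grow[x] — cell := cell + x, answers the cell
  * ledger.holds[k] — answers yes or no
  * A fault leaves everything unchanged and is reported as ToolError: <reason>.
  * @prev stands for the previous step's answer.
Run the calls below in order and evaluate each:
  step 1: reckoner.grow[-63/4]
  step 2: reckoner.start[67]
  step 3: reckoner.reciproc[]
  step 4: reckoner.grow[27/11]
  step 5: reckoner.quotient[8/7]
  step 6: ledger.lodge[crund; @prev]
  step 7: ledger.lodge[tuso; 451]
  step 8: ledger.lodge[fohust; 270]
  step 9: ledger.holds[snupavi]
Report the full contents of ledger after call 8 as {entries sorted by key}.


==> grow(-63/4)
<== -63/4
==> start(67)
<== 67
==> reciproc()
<== 1/67
==> grow(27/11)
<== 1820/737
==> quotient(8/7)
<== 3185/1474
==> lodge(crund, @prev)
<== nil
==> lodge(tuso, 451)
<== nil
==> lodge(fohust, 270)
<== nil
==> holds(snupavi)
<== no

Answer: {crund=3185/1474, fohust=270, tuso=451}


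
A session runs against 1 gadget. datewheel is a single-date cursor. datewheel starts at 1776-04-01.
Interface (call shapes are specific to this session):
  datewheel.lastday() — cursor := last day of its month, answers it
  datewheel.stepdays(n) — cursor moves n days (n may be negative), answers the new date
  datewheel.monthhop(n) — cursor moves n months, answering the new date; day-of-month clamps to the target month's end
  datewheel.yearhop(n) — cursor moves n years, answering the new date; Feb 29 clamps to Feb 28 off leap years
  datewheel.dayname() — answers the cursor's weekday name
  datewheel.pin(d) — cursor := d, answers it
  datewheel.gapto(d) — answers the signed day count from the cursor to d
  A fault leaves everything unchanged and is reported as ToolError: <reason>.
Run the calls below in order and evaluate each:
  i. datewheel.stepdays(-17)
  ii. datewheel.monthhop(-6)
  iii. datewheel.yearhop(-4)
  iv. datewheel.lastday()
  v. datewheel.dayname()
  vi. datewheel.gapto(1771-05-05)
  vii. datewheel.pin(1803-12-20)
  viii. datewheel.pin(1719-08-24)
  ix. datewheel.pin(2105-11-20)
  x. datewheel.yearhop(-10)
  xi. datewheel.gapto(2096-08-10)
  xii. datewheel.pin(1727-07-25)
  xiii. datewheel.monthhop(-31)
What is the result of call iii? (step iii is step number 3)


Answer: 1771-09-15

Derivation:
;; 1. stepdays(n=-17) : 1776-03-15
;; 2. monthhop(n=-6) : 1775-09-15
;; 3. yearhop(n=-4) : 1771-09-15
;; 4. lastday() : 1771-09-30
;; 5. dayname() : Monday
;; 6. gapto(d=1771-05-05) : -148
;; 7. pin(d=1803-12-20) : 1803-12-20
;; 8. pin(d=1719-08-24) : 1719-08-24
;; 9. pin(d=2105-11-20) : 2105-11-20
;; 10. yearhop(n=-10) : 2095-11-20
;; 11. gapto(d=2096-08-10) : 264
;; 12. pin(d=1727-07-25) : 1727-07-25
;; 13. monthhop(n=-31) : 1724-12-25


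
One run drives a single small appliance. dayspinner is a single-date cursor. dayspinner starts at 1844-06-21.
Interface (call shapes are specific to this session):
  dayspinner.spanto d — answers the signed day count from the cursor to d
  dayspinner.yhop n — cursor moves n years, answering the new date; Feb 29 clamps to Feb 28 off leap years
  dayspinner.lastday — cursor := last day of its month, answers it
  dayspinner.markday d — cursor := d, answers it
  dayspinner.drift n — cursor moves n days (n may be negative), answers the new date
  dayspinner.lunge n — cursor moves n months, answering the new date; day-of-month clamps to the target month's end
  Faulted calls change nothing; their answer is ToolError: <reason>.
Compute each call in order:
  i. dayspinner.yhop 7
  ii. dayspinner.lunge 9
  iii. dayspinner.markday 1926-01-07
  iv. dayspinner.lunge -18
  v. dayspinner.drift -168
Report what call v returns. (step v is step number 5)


Calling dayspinner.yhop passing n: 7, which returns 1851-06-21.
Now I run dayspinner.lunge passing n: 9, — result: 1852-03-21.
Now I run dayspinner.markday passing d: 1926-01-07, and get 1926-01-07.
Now I run dayspinner.lunge passing n: -18: 1924-07-07.
Now I run dayspinner.drift passing n: -168: 1924-01-21.

Answer: 1924-01-21


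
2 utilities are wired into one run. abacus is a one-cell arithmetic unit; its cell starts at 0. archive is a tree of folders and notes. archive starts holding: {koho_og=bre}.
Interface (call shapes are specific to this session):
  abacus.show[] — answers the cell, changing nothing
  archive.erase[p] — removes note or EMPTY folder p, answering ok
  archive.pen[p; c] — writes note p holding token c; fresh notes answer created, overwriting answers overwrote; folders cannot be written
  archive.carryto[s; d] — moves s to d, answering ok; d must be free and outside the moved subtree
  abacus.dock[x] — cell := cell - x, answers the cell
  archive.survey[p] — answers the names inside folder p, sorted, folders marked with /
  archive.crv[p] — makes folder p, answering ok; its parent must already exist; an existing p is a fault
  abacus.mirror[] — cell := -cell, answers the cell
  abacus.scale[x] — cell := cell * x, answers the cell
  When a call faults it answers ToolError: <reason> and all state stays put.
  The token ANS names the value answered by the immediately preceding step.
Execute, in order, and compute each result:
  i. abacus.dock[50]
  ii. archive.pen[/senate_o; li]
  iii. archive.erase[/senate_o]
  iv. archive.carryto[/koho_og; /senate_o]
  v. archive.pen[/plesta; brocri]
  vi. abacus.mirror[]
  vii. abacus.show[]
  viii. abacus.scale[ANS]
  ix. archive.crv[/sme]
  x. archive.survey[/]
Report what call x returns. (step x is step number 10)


Answer: [plesta, senate_o, sme/]

Derivation:
Step: abacus.dock[x=50]
Result: -50
Step: archive.pen[p=/senate_o; c=li]
Result: created
Step: archive.erase[p=/senate_o]
Result: ok
Step: archive.carryto[s=/koho_og; d=/senate_o]
Result: ok
Step: archive.pen[p=/plesta; c=brocri]
Result: created
Step: abacus.mirror[]
Result: 50
Step: abacus.show[]
Result: 50
Step: abacus.scale[x=ANS]
Result: 2500
Step: archive.crv[p=/sme]
Result: ok
Step: archive.survey[p=/]
Result: [plesta, senate_o, sme/]


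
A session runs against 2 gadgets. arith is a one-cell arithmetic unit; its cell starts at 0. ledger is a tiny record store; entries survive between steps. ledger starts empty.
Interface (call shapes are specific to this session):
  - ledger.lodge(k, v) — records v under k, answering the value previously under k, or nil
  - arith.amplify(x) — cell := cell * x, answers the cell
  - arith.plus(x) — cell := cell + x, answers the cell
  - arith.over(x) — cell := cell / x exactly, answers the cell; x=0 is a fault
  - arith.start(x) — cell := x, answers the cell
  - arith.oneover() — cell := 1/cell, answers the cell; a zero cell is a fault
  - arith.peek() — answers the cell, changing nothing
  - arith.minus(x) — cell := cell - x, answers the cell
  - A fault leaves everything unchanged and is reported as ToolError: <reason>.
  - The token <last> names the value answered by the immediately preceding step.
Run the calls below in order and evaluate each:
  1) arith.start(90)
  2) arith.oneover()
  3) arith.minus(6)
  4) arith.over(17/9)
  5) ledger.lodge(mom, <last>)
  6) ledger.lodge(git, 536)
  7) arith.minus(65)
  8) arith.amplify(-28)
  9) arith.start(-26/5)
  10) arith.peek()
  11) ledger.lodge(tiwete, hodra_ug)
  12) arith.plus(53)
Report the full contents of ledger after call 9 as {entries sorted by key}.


~$ start x='90'
[out] 90
~$ oneover
[out] 1/90
~$ minus x='6'
[out] -539/90
~$ over x='17/9'
[out] -539/170
~$ lodge k='mom' v='<last>'
[out] nil
~$ lodge k='git' v='536'
[out] nil
~$ minus x='65'
[out] -11589/170
~$ amplify x='-28'
[out] 162246/85
~$ start x='-26/5'
[out] -26/5
~$ peek
[out] -26/5
~$ lodge k='tiwete' v='hodra_ug'
[out] nil
~$ plus x='53'
[out] 239/5

Answer: {git=536, mom=-539/170}


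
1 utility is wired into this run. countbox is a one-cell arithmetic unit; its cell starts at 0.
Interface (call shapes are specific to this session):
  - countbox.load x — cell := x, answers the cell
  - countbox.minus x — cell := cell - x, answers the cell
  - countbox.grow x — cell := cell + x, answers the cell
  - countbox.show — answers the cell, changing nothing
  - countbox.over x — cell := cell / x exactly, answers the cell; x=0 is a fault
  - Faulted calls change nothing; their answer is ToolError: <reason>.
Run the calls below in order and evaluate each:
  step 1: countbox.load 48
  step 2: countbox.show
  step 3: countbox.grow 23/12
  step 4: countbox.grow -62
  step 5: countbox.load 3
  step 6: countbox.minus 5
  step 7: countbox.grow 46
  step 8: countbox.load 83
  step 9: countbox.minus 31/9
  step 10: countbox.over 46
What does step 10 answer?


// 1. countbox.load(x: 48) -> 48
// 2. countbox.show() -> 48
// 3. countbox.grow(x: 23/12) -> 599/12
// 4. countbox.grow(x: -62) -> -145/12
// 5. countbox.load(x: 3) -> 3
// 6. countbox.minus(x: 5) -> -2
// 7. countbox.grow(x: 46) -> 44
// 8. countbox.load(x: 83) -> 83
// 9. countbox.minus(x: 31/9) -> 716/9
// 10. countbox.over(x: 46) -> 358/207

Answer: 358/207


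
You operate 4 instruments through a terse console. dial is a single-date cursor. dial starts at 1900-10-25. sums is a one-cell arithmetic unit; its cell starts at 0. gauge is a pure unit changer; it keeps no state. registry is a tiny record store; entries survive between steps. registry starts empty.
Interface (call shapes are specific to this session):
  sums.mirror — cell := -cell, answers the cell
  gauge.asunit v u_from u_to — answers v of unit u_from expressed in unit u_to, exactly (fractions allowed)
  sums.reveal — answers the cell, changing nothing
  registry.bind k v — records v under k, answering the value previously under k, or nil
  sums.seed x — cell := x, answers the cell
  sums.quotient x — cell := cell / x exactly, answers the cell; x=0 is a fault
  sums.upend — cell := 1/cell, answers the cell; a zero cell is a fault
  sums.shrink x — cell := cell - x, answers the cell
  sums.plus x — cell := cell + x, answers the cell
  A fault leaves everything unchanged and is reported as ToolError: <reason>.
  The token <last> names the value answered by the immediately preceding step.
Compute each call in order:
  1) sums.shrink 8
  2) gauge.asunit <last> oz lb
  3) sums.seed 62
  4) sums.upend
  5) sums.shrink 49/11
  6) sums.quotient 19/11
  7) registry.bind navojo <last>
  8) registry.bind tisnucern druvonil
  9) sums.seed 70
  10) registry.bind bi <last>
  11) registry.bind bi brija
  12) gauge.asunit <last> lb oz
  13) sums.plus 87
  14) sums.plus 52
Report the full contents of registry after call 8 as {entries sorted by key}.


Answer: {navojo=-3027/1178, tisnucern=druvonil}

Derivation:
Do: sums.shrink[8]
See: -8
Do: gauge.asunit[<last>; oz; lb]
See: -1/2
Do: sums.seed[62]
See: 62
Do: sums.upend[]
See: 1/62
Do: sums.shrink[49/11]
See: -3027/682
Do: sums.quotient[19/11]
See: -3027/1178
Do: registry.bind[navojo; <last>]
See: nil
Do: registry.bind[tisnucern; druvonil]
See: nil
Do: sums.seed[70]
See: 70
Do: registry.bind[bi; <last>]
See: nil
Do: registry.bind[bi; brija]
See: 70
Do: gauge.asunit[<last>; lb; oz]
See: 1120
Do: sums.plus[87]
See: 157
Do: sums.plus[52]
See: 209
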